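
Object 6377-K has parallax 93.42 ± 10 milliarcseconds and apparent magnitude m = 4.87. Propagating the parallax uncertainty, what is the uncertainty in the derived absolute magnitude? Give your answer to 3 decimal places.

σ_M = 0.232 mag

M = m − 5 log₁₀ d + 5 = m + 5 log₁₀ p + 5, so ∂M/∂p = 5/(p ln 10).
σ_M = (5/ln 10) · (σ_p/p) = 2.1715 × 10/93.42 = 2.1715 × 0.10704 = 0.23244.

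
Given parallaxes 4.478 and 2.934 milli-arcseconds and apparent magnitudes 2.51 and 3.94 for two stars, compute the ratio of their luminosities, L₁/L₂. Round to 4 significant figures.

L₁/L₂ = 1.602

d₁ = 1/p₁ = 1/0.004478″ = 223.31 pc; d₂ = 1/p₂ = 1/0.002934″ = 340.83 pc.
M₁ = m₁ − 5 log₁₀ d₁ + 5 = 2.51 − 11.7445 + 5 = -4.2345.
M₂ = 3.94 − 12.6627 + 5 = -3.7227.
L₁/L₂ = 10^(0.4(M₂ − M₁)) = 10^(0.4 × 0.5118) = 10^0.20472 = 1.6022.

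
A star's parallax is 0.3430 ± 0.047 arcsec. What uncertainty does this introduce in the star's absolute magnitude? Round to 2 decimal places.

σ_M = 0.30 mag

M = m − 5 log₁₀ d + 5 = m + 5 log₁₀ p + 5, so ∂M/∂p = 5/(p ln 10).
σ_M = (5/ln 10) · (σ_p/p) = 2.1715 × 0.047/0.3430 = 2.1715 × 0.13703 = 0.29756.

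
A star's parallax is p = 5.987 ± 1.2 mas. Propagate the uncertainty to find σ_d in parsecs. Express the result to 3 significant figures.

d = 1/p, so σ_d = σ_p / p².
σ_d = 0.00120 / (0.005987)² = 0.00120 / 0.000035844 = 33.478 pc.

33.5 pc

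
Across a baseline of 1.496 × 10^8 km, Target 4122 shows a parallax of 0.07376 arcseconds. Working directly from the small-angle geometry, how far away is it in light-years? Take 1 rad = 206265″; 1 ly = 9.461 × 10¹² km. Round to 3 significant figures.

44.2 ly

θ = 0.07376″ = 0.07376/206265 = 3.5760 × 10^-7 rad.
d = B/θ = (1.496 × 10^8) / (3.5760 × 10^-7) = 4.1834 × 10^14 km = (4.1834 × 10^14) / (9.461 × 10^12) ly = 44.217 ly.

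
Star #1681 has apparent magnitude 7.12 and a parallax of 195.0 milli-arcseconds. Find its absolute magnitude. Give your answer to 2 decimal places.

d = 1/p = 1/0.1950″ = 5.1282 pc.
m − M = 5 log₁₀(5.1282) − 5 = 3.5498 − 5 = -1.4502.
M = m − (m − M) = 7.12 − (-1.4502) = 8.57.

M = 8.57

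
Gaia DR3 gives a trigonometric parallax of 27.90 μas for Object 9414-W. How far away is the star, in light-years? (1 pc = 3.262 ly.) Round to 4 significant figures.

p = 27.90 μas = 0.00002790 arcsec.
d = 1/p = 1/0.00002790 = 35842 pc.
In light-years: 35842 × 3.262 = 1.1692 × 10^5 ly.

116900 light years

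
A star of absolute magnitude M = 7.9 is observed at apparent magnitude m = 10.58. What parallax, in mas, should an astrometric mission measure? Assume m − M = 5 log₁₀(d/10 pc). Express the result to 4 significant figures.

m − M = 10.58 − 7.9 = 2.68.
d = 10^((m−M)/5 + 1) = 10^1.536 = 34.356 pc.
p = 1/d = 1/34.356 = 0.029107 arcsec = 29.107 mas.

29.11 mas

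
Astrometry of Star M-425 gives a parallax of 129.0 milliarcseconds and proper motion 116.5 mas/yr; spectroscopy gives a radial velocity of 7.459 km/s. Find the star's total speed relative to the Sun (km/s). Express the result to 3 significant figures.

8.60 km/s

d = 1/p = 1/0.1290″ = 7.7519 pc.
μ = 116.5 mas/yr = 0.1165 ″/yr.
v_t = 4.740 μ d = 4.740 × 0.1165 × 7.7519 = 4.2807 km/s.
v = √(v_r² + v_t²) = √(7.459² + 4.2807²) = √73.9611 = 8.6001 km/s.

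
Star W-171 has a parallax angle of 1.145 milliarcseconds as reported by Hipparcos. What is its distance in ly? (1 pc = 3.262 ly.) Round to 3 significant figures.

p = 1.145 milliarcseconds = 0.001145 arcsec.
d = 1/p = 1/0.001145 = 873.36 pc.
In light-years: 873.36 × 3.262 = 2848.9 ly.

2850 ly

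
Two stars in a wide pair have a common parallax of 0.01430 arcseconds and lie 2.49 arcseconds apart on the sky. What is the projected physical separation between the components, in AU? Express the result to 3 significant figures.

d = 1/p = 1/0.01430″ = 69.93 pc.
At distance d (pc), an angle of θ arcsec spans θ·d AU: s = 2.49 × 69.93 = 174.13 AU.

174 AU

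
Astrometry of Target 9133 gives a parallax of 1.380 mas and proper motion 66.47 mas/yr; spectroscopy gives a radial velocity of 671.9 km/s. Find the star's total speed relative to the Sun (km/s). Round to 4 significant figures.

d = 1/p = 1/0.001380″ = 724.64 pc.
μ = 66.47 mas/yr = 0.06647 ″/yr.
v_t = 4.740 μ d = 4.740 × 0.06647 × 724.64 = 228.31 km/s.
v = √(v_r² + v_t²) = √(671.9² + 228.31²) = √503575 = 709.63 km/s.

709.6 km/s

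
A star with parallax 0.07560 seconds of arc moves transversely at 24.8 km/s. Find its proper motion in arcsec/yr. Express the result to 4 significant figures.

0.3955 arcsec/yr

d = 1/p = 1/0.07560″ = 13.228 pc.
μ = v_t / (4.74 d) = 24.8 / (4.74 × 13.228) = 24.8 / 62.701 = 0.39553 ″/yr.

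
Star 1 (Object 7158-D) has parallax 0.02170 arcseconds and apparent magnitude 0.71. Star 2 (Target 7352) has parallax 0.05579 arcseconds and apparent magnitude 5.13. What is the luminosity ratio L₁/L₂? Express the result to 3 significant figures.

L₁/L₂ = 387

d₁ = 1/p₁ = 1/0.02170″ = 46.083 pc; d₂ = 1/p₂ = 1/0.05579″ = 17.924 pc.
M₁ = m₁ − 5 log₁₀ d₁ + 5 = 0.71 − 8.3177 + 5 = -2.6077.
M₂ = 5.13 − 6.2672 + 5 = 3.8628.
L₁/L₂ = 10^(0.4(M₂ − M₁)) = 10^(0.4 × 6.4705) = 10^2.58820 = 387.44.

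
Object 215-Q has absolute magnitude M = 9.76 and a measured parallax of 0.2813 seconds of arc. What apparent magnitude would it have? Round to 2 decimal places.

m = 7.51

d = 1/p = 1/0.2813″ = 3.5549 pc.
m − M = 5 log₁₀ d − 5 = 5 log₁₀(3.5549) − 5 = 2.7541 − 5 = -2.2459.
m = M + (m − M) = 9.76 + (-2.2459) = 7.51.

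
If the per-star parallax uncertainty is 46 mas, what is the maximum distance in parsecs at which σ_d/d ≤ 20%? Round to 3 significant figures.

σ_d/d = σ_p/p, so the condition is σ_p/p ≤ 0.20, i.e. p ≥ σ_p/0.20.
p_min = 46/0.20 = 230 mas = 0.23 arcsec.
d_max = 1/p_min = 1/0.23 = 4.3478 pc.

4.35 pc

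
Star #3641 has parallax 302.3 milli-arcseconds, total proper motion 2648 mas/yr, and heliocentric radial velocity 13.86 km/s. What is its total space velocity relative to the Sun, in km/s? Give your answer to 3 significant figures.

d = 1/p = 1/0.3023″ = 3.308 pc.
μ = 2648 mas/yr = 2.648 ″/yr.
v_t = 4.740 μ d = 4.740 × 2.648 × 3.308 = 41.52 km/s.
v = √(v_r² + v_t²) = √(13.86² + 41.52²) = √1916.01 = 43.772 km/s.

43.8 km/s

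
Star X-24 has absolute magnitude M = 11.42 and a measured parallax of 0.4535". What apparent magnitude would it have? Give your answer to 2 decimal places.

d = 1/p = 1/0.4535″ = 2.2051 pc.
m − M = 5 log₁₀ d − 5 = 5 log₁₀(2.2051) − 5 = 1.7171 − 5 = -3.2829.
m = M + (m − M) = 11.42 + (-3.2829) = 8.14.

m = 8.14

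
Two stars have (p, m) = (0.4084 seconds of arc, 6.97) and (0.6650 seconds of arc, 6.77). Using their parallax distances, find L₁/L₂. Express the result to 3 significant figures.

d₁ = 1/p₁ = 1/0.4084″ = 2.4486 pc; d₂ = 1/p₂ = 1/0.6650″ = 1.5038 pc.
M₁ = m₁ − 5 log₁₀ d₁ + 5 = 6.97 − 1.9446 + 5 = 10.0254.
M₂ = 6.77 − 0.8860 + 5 = 10.8840.
L₁/L₂ = 10^(0.4(M₂ − M₁)) = 10^(0.4 × 0.8586) = 10^0.34344 = 2.2052.

L₁/L₂ = 2.21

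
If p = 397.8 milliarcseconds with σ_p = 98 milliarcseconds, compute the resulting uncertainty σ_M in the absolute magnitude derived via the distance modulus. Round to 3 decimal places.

σ_M = 0.535 mag

M = m − 5 log₁₀ d + 5 = m + 5 log₁₀ p + 5, so ∂M/∂p = 5/(p ln 10).
σ_M = (5/ln 10) · (σ_p/p) = 2.1715 × 98/397.8 = 2.1715 × 0.24635 = 0.53495.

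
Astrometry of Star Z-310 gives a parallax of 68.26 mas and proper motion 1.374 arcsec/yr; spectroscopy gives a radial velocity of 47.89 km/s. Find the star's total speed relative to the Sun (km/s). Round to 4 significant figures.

106.8 km/s

d = 1/p = 1/0.06826″ = 14.65 pc.
v_t = 4.740 μ d = 4.740 × 1.374 × 14.65 = 95.412 km/s.
v = √(v_r² + v_t²) = √(47.89² + 95.412²) = √11396.9 = 106.76 km/s.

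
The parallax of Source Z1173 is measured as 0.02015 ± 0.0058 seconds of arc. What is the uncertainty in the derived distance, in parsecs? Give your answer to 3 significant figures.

d = 1/p, so σ_d = σ_p / p².
σ_d = 0.00580 / (0.02015)² = 0.00580 / 0.00040602 = 14.285 pc.

14.3 pc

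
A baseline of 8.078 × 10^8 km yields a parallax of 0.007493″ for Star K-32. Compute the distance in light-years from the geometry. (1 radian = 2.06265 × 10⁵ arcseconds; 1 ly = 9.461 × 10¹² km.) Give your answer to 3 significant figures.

θ = 0.007493″ = 0.007493/206265 = 3.6327 × 10^-8 rad.
d = B/θ = (8.078 × 10^8) / (3.6327 × 10^-8) = 2.2237 × 10^16 km = (2.2237 × 10^16) / (9.461 × 10^12) ly = 2350.4 ly.

2350 ly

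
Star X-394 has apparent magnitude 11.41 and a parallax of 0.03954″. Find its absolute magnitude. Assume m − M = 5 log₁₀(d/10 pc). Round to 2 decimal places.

M = 9.40

d = 1/p = 1/0.03954″ = 25.291 pc.
m − M = 5 log₁₀(25.291) − 5 = 7.0148 − 5 = 2.0148.
M = m − (m − M) = 11.41 − 2.0148 = 9.40.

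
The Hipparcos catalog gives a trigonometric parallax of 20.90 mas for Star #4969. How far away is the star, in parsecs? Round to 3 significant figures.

47.8 pc

p = 20.90 mas = 0.02090 arcsec.
d = 1/p = 1/0.02090 = 47.847 pc.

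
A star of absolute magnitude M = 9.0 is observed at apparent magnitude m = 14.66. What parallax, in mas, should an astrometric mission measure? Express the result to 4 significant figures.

7.379 mas

m − M = 14.66 − 9.0 = 5.66.
d = 10^((m−M)/5 + 1) = 10^2.132 = 135.52 pc.
p = 1/d = 1/135.52 = 0.007379 arcsec = 7.379 mas.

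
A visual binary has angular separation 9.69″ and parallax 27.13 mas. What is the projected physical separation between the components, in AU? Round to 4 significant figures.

d = 1/p = 1/0.02713″ = 36.86 pc.
At distance d (pc), an angle of θ arcsec spans θ·d AU: s = 9.69 × 36.86 = 357.17 AU.

357.2 AU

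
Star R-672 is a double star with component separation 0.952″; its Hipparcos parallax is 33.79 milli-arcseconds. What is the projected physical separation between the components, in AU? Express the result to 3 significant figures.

d = 1/p = 1/0.03379″ = 29.595 pc.
At distance d (pc), an angle of θ arcsec spans θ·d AU: s = 0.952 × 29.595 = 28.174 AU.

28.2 AU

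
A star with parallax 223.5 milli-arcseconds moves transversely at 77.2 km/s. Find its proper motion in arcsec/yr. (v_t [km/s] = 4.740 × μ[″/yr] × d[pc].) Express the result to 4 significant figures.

3.640 arcsec/yr

d = 1/p = 1/0.2235″ = 4.4743 pc.
μ = v_t / (4.74 d) = 77.2 / (4.74 × 4.4743) = 77.2 / 21.208 = 3.6401 ″/yr.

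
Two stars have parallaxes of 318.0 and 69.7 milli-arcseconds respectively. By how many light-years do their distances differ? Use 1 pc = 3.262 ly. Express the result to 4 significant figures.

36.54 ly

d_A = 1/0.3180″ = 3.1447 pc; d_B = 1/0.06970″ = 14.347 pc.
|d_B − d_A| = |14.347 − 3.1447| = 11.202 pc = 11.202 × 3.262 ly = 36.541 ly.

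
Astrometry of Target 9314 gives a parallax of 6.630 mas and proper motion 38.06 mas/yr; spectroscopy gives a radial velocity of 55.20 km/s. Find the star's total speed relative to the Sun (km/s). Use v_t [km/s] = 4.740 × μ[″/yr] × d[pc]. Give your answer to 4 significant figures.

d = 1/p = 1/0.006630″ = 150.83 pc.
μ = 38.06 mas/yr = 0.03806 ″/yr.
v_t = 4.740 μ d = 4.740 × 0.03806 × 150.83 = 27.21 km/s.
v = √(v_r² + v_t²) = √(55.20² + 27.21²) = √3787.42 = 61.542 km/s.

61.54 km/s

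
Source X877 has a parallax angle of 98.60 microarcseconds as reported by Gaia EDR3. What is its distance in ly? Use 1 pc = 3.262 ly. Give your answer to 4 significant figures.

p = 98.60 microarcseconds = 0.00009860 arcsec.
d = 1/p = 1/0.00009860 = 10142 pc.
In light-years: 10142 × 3.262 = 33083 ly.

33080 ly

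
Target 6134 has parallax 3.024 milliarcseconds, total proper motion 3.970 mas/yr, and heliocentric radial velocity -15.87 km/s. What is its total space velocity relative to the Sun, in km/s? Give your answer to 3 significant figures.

d = 1/p = 1/0.003024″ = 330.69 pc.
μ = 3.970 mas/yr = 0.003970 ″/yr.
v_t = 4.740 μ d = 4.740 × 0.003970 × 330.69 = 6.2229 km/s.
v = √(v_r² + v_t²) = √((-15.87)² + 6.2229²) = √290.581 = 17.046 km/s.

17.0 km/s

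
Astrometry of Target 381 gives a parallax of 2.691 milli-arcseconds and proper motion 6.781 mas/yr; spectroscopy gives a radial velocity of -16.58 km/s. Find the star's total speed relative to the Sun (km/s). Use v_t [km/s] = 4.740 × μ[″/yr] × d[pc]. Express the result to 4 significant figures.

d = 1/p = 1/0.002691″ = 371.61 pc.
μ = 6.781 mas/yr = 0.006781 ″/yr.
v_t = 4.740 μ d = 4.740 × 0.006781 × 371.61 = 11.944 km/s.
v = √(v_r² + v_t²) = √((-16.58)² + 11.944²) = √417.556 = 20.434 km/s.

20.43 km/s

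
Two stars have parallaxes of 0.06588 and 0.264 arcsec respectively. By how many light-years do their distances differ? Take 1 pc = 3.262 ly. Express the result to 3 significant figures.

37.2 ly

d_A = 1/0.06588″ = 15.179 pc; d_B = 1/0.2640″ = 3.7879 pc.
|d_B − d_A| = |3.7879 − 15.179| = 11.391 pc = 11.391 × 3.262 ly = 37.157 ly.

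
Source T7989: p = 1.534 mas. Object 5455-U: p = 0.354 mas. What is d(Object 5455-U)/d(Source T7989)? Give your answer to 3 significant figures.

4.33

Since d = 1/p, d_B/d_A = p_A/p_B.
= 1.534 / 0.354 = 4.3333.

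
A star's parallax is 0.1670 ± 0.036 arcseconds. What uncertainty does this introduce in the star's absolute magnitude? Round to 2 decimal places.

M = m − 5 log₁₀ d + 5 = m + 5 log₁₀ p + 5, so ∂M/∂p = 5/(p ln 10).
σ_M = (5/ln 10) · (σ_p/p) = 2.1715 × 0.036/0.1670 = 2.1715 × 0.21557 = 0.46811.

σ_M = 0.47 mag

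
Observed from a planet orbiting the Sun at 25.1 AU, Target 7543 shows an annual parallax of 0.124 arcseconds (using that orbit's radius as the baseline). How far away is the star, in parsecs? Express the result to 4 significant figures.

202.4 pc

With baseline B (in AU) and parallax p (in arcsec), d = B/p parsecs.
d = 25.1 / 0.124 = 202.42 pc.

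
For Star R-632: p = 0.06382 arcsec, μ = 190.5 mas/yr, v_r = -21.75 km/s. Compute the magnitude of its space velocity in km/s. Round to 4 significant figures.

d = 1/p = 1/0.06382″ = 15.669 pc.
μ = 190.5 mas/yr = 0.1905 ″/yr.
v_t = 4.740 μ d = 4.740 × 0.1905 × 15.669 = 14.149 km/s.
v = √(v_r² + v_t²) = √((-21.75)² + 14.149²) = √673.257 = 25.947 km/s.

25.95 km/s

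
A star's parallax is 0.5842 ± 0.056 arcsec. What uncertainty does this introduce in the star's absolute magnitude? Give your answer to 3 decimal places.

M = m − 5 log₁₀ d + 5 = m + 5 log₁₀ p + 5, so ∂M/∂p = 5/(p ln 10).
σ_M = (5/ln 10) · (σ_p/p) = 2.1715 × 0.056/0.5842 = 2.1715 × 0.095858 = 0.20816.

σ_M = 0.208 mag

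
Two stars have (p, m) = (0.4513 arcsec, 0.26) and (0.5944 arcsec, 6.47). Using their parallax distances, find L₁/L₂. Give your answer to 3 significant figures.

L₁/L₂ = 529

d₁ = 1/p₁ = 1/0.4513″ = 2.2158 pc; d₂ = 1/p₂ = 1/0.5944″ = 1.6824 pc.
M₁ = m₁ − 5 log₁₀ d₁ + 5 = 0.26 − 1.7277 + 5 = 3.5323.
M₂ = 6.47 − 1.1296 + 5 = 10.3404.
L₁/L₂ = 10^(0.4(M₂ − M₁)) = 10^(0.4 × 6.8081) = 10^2.72324 = 528.74.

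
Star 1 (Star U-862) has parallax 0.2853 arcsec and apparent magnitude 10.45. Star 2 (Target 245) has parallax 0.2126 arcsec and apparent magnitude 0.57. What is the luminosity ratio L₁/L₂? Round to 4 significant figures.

d₁ = 1/p₁ = 1/0.2853″ = 3.5051 pc; d₂ = 1/p₂ = 1/0.2126″ = 4.7037 pc.
M₁ = m₁ − 5 log₁₀ d₁ + 5 = 10.45 − 2.7235 + 5 = 12.7265.
M₂ = 0.57 − 3.3622 + 5 = 2.2078.
L₁/L₂ = 10^(0.4(M₂ − M₁)) = 10^(0.4 × (-10.5187)) = 10^(-4.20748) = 0.000062018.

L₁/L₂ = 6.202 × 10^-5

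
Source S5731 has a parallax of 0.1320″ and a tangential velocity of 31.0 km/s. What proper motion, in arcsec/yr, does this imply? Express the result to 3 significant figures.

d = 1/p = 1/0.1320″ = 7.5758 pc.
μ = v_t / (4.74 d) = 31.0 / (4.74 × 7.5758) = 31.0 / 35.909 = 0.86329 ″/yr.

0.863 arcsec/yr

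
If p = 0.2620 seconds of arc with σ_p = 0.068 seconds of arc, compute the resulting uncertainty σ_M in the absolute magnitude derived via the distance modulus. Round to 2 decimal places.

σ_M = 0.56 mag

M = m − 5 log₁₀ d + 5 = m + 5 log₁₀ p + 5, so ∂M/∂p = 5/(p ln 10).
σ_M = (5/ln 10) · (σ_p/p) = 2.1715 × 0.068/0.2620 = 2.1715 × 0.25954 = 0.56359.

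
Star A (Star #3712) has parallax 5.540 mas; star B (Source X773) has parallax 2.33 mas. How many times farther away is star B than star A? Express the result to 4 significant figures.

2.378

Since d = 1/p, d_B/d_A = p_A/p_B.
= 5.540 / 2.33 = 2.3777.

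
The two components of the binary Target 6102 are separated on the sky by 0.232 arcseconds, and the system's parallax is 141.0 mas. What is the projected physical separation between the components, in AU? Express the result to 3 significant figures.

d = 1/p = 1/0.1410″ = 7.0922 pc.
At distance d (pc), an angle of θ arcsec spans θ·d AU: s = 0.232 × 7.0922 = 1.6454 AU.

1.65 AU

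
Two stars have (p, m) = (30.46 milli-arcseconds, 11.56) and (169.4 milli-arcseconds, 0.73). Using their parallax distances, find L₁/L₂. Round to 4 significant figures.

L₁/L₂ = 0.001440

d₁ = 1/p₁ = 1/0.03046″ = 32.83 pc; d₂ = 1/p₂ = 1/0.1694″ = 5.9032 pc.
M₁ = m₁ − 5 log₁₀ d₁ + 5 = 11.56 − 7.5814 + 5 = 8.9786.
M₂ = 0.73 − 3.8554 + 5 = 1.8746.
L₁/L₂ = 10^(0.4(M₂ − M₁)) = 10^(0.4 × (-7.1040)) = 10^(-2.84160) = 0.0014401.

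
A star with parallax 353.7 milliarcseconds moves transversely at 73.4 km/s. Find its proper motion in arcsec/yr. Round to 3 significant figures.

5.48 arcsec/yr

d = 1/p = 1/0.3537″ = 2.8273 pc.
μ = v_t / (4.74 d) = 73.4 / (4.74 × 2.8273) = 73.4 / 13.401 = 5.4772 ″/yr.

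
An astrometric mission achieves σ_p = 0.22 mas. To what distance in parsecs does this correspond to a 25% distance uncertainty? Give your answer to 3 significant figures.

1140 pc

σ_d/d = σ_p/p, so the condition is σ_p/p ≤ 0.25, i.e. p ≥ σ_p/0.25.
p_min = 0.22/0.25 = 0.88 mas = 0.00088 arcsec.
d_max = 1/p_min = 1/0.00088 = 1136.4 pc.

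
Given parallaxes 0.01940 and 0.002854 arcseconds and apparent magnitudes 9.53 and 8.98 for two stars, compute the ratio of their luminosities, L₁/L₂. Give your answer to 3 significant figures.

d₁ = 1/p₁ = 1/0.01940″ = 51.546 pc; d₂ = 1/p₂ = 1/0.002854″ = 350.39 pc.
M₁ = m₁ − 5 log₁₀ d₁ + 5 = 9.53 − 8.5610 + 5 = 5.9690.
M₂ = 8.98 − 12.7228 + 5 = 1.2572.
L₁/L₂ = 10^(0.4(M₂ − M₁)) = 10^(0.4 × (-4.7118)) = 10^(-1.88472) = 0.01304.

L₁/L₂ = 0.0130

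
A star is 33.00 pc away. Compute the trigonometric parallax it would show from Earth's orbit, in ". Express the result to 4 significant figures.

0.03030 "

p = 1/d = 1/33 = 0.030303 arcsec.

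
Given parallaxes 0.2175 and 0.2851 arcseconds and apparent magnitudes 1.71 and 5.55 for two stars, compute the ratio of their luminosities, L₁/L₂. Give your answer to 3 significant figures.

L₁/L₂ = 59.0

d₁ = 1/p₁ = 1/0.2175″ = 4.5977 pc; d₂ = 1/p₂ = 1/0.2851″ = 3.5075 pc.
M₁ = m₁ − 5 log₁₀ d₁ + 5 = 1.71 − 3.3127 + 5 = 3.3973.
M₂ = 5.55 − 2.7250 + 5 = 7.8250.
L₁/L₂ = 10^(0.4(M₂ − M₁)) = 10^(0.4 × 4.4277) = 10^1.77108 = 59.031.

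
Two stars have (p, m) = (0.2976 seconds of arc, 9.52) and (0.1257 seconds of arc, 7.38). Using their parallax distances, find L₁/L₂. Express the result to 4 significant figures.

L₁/L₂ = 0.02485

d₁ = 1/p₁ = 1/0.2976″ = 3.3602 pc; d₂ = 1/p₂ = 1/0.1257″ = 7.9554 pc.
M₁ = m₁ − 5 log₁₀ d₁ + 5 = 9.52 − 2.6318 + 5 = 11.8882.
M₂ = 7.38 − 4.5033 + 5 = 7.8767.
L₁/L₂ = 10^(0.4(M₂ − M₁)) = 10^(0.4 × (-4.0115)) = 10^(-1.60460) = 0.024854.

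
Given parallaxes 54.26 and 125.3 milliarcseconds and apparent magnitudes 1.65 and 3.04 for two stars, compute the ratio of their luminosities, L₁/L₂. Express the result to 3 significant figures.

d₁ = 1/p₁ = 1/0.05426″ = 18.43 pc; d₂ = 1/p₂ = 1/0.1253″ = 7.9808 pc.
M₁ = m₁ − 5 log₁₀ d₁ + 5 = 1.65 − 6.3276 + 5 = 0.3224.
M₂ = 3.04 − 4.5102 + 5 = 3.5298.
L₁/L₂ = 10^(0.4(M₂ − M₁)) = 10^(0.4 × 3.2074) = 10^1.28296 = 19.185.

L₁/L₂ = 19.2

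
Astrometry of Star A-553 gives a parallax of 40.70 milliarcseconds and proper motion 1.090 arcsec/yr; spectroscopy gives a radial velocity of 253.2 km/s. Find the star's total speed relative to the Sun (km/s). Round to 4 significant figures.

d = 1/p = 1/0.04070″ = 24.57 pc.
v_t = 4.740 μ d = 4.740 × 1.090 × 24.57 = 126.94 km/s.
v = √(v_r² + v_t²) = √(253.2² + 126.94²) = √80224 = 283.24 km/s.

283.2 km/s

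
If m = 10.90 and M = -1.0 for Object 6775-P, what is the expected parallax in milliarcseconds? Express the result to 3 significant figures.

m − M = 10.90 − (-1.0) = 11.90.
d = 10^((m−M)/5 + 1) = 10^3.380 = 2398.8 pc.
p = 1/d = 1/2398.8 = 0.00041688 arcsec = 0.41688 mas.

0.417 mas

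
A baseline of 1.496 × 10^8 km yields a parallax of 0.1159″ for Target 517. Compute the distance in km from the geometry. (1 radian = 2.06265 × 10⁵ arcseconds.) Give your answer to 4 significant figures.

θ = 0.1159″ = 0.1159/206265 = 5.6190 × 10^-7 rad.
d = B/θ = (1.496 × 10^8) / (5.6190 × 10^-7) = 2.6624 × 10^14 km.

2.662 × 10^14 km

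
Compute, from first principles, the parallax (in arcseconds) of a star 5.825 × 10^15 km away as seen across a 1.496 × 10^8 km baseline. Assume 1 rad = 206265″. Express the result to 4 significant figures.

θ ≈ B/d = (1.496 × 10^8) / (5.825 × 10^15) = 2.5682 × 10^-8 rad.
In arcseconds: 2.5682 × 10^-8 × 206265 = 0.0052973″.

0.005297 arcsec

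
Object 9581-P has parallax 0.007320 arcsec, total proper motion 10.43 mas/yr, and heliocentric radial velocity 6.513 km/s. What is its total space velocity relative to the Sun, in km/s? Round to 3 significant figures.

d = 1/p = 1/0.007320″ = 136.61 pc.
μ = 10.43 mas/yr = 0.01043 ″/yr.
v_t = 4.740 μ d = 4.740 × 0.01043 × 136.61 = 6.7538 km/s.
v = √(v_r² + v_t²) = √(6.513² + 6.7538²) = √88.033 = 9.3826 km/s.

9.38 km/s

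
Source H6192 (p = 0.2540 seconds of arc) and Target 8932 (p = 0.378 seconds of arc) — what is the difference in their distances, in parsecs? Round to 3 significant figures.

1.29 pc

d_A = 1/0.2540″ = 3.937 pc; d_B = 1/0.3780″ = 2.6455 pc.
|d_B − d_A| = |2.6455 − 3.937| = 1.2915 pc.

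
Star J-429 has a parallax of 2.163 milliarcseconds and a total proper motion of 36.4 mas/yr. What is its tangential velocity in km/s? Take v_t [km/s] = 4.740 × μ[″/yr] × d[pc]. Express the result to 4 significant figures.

79.77 km/s

d = 1/p = 1/0.002163″ = 462.32 pc.
μ = 36.4 mas/yr = 0.0364 ″/yr.
v_t = 4.74 × μ × d = 4.74 × 0.0364 × 462.32 = 79.767 km/s.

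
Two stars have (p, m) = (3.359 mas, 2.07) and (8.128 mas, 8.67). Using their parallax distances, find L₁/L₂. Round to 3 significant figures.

L₁/L₂ = 2560

d₁ = 1/p₁ = 1/0.003359″ = 297.71 pc; d₂ = 1/p₂ = 1/0.008128″ = 123.03 pc.
M₁ = m₁ − 5 log₁₀ d₁ + 5 = 2.07 − 12.3690 + 5 = -5.2990.
M₂ = 8.67 − 10.4501 + 5 = 3.2199.
L₁/L₂ = 10^(0.4(M₂ − M₁)) = 10^(0.4 × 8.5189) = 10^3.40756 = 2556.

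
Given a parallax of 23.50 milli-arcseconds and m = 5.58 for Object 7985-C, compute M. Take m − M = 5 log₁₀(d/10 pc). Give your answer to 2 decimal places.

M = 2.44

d = 1/p = 1/0.02350″ = 42.553 pc.
m − M = 5 log₁₀(42.553) − 5 = 8.1447 − 5 = 3.1447.
M = m − (m − M) = 5.58 − 3.1447 = 2.44.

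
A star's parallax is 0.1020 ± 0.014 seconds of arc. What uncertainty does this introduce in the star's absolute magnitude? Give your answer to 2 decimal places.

M = m − 5 log₁₀ d + 5 = m + 5 log₁₀ p + 5, so ∂M/∂p = 5/(p ln 10).
σ_M = (5/ln 10) · (σ_p/p) = 2.1715 × 0.014/0.1020 = 2.1715 × 0.13725 = 0.29804.

σ_M = 0.30 mag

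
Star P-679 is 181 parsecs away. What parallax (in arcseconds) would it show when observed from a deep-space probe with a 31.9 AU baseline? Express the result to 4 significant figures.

0.1762 arcsec

p (arcsec) = B (AU) / d (pc).
p = 31.9 / 181 = 0.17624 arcsec.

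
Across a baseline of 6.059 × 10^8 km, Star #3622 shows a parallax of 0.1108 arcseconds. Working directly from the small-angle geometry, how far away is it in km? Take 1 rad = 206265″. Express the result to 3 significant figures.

θ = 0.1108″ = 0.1108/206265 = 5.3717 × 10^-7 rad.
d = B/θ = (6.059 × 10^8) / (5.3717 × 10^-7) = 1.1279 × 10^15 km.

1.13 × 10^15 km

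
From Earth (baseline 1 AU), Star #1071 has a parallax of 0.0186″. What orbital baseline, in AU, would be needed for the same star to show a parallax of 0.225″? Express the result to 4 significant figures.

12.10 AU

Parallax scales linearly with baseline: p ∝ B, so B = p_target / p_Earth × 1 AU.
B = 0.225 / 0.0186 = 12.097 AU.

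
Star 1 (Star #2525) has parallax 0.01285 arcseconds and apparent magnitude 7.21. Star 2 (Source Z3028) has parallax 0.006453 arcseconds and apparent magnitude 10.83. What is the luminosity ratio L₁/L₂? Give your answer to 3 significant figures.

d₁ = 1/p₁ = 1/0.01285″ = 77.821 pc; d₂ = 1/p₂ = 1/0.006453″ = 154.97 pc.
M₁ = m₁ − 5 log₁₀ d₁ + 5 = 7.21 − 9.4555 + 5 = 2.7545.
M₂ = 10.83 − 10.9512 + 5 = 4.8788.
L₁/L₂ = 10^(0.4(M₂ − M₁)) = 10^(0.4 × 2.1243) = 10^0.84972 = 7.0749.

L₁/L₂ = 7.07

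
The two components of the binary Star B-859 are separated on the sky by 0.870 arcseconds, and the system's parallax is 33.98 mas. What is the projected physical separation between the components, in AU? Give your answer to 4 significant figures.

25.60 AU

d = 1/p = 1/0.03398″ = 29.429 pc.
At distance d (pc), an angle of θ arcsec spans θ·d AU: s = 0.870 × 29.429 = 25.603 AU.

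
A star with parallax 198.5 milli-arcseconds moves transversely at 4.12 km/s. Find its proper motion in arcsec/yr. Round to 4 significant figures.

d = 1/p = 1/0.1985″ = 5.0378 pc.
μ = v_t / (4.74 d) = 4.12 / (4.74 × 5.0378) = 4.12 / 23.879 = 0.17254 ″/yr.

0.1725 arcsec/yr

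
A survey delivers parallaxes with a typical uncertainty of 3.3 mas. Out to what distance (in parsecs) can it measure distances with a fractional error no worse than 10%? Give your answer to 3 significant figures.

σ_d/d = σ_p/p, so the condition is σ_p/p ≤ 0.10, i.e. p ≥ σ_p/0.10.
p_min = 3.3/0.10 = 33 mas = 0.033 arcsec.
d_max = 1/p_min = 1/0.033 = 30.303 pc.

30.3 pc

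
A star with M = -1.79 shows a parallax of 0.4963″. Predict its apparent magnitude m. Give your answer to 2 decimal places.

m = -5.27

d = 1/p = 1/0.4963″ = 2.0149 pc.
m − M = 5 log₁₀ d − 5 = 5 log₁₀(2.0149) − 5 = 1.5213 − 5 = -3.4787.
m = M + (m − M) = -1.79 + (-3.4787) = -5.27.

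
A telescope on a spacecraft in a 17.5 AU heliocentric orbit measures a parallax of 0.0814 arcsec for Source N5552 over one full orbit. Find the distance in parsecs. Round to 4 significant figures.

With baseline B (in AU) and parallax p (in arcsec), d = B/p parsecs.
d = 17.5 / 0.0814 = 214.99 pc.

215.0 pc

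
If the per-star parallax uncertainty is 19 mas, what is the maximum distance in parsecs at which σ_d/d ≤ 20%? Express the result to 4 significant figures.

10.53 pc

σ_d/d = σ_p/p, so the condition is σ_p/p ≤ 0.20, i.e. p ≥ σ_p/0.20.
p_min = 19/0.20 = 95 mas = 0.095 arcsec.
d_max = 1/p_min = 1/0.095 = 10.526 pc.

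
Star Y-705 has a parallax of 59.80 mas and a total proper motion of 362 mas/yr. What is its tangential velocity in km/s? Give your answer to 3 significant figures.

d = 1/p = 1/0.05980″ = 16.722 pc.
μ = 362 mas/yr = 0.362 ″/yr.
v_t = 4.74 × μ × d = 4.74 × 0.362 × 16.722 = 28.693 km/s.

28.7 km/s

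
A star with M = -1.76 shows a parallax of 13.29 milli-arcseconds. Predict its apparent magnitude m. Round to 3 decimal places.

m = 2.622

d = 1/p = 1/0.01329″ = 75.245 pc.
m − M = 5 log₁₀ d − 5 = 5 log₁₀(75.245) − 5 = 9.3824 − 5 = 4.3824.
m = M + (m − M) = -1.76 + 4.3824 = 2.622.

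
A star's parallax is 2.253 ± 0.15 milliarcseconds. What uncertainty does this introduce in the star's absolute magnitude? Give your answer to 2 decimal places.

σ_M = 0.14 mag

M = m − 5 log₁₀ d + 5 = m + 5 log₁₀ p + 5, so ∂M/∂p = 5/(p ln 10).
σ_M = (5/ln 10) · (σ_p/p) = 2.1715 × 0.15/2.253 = 2.1715 × 0.066578 = 0.14457.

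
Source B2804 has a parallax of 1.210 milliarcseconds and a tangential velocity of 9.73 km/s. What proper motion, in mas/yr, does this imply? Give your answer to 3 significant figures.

2.48 mas/yr

d = 1/p = 1/0.001210″ = 826.45 pc.
μ = v_t / (4.74 d) = 9.73 / (4.74 × 826.45) = 9.73 / 3917.4 = 0.0024838 ″/yr = 2.4838 mas/yr.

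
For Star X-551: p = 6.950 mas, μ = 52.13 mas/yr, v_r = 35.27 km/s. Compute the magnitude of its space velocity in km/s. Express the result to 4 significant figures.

50.08 km/s

d = 1/p = 1/0.006950″ = 143.88 pc.
μ = 52.13 mas/yr = 0.05213 ″/yr.
v_t = 4.740 μ d = 4.740 × 0.05213 × 143.88 = 35.552 km/s.
v = √(v_r² + v_t²) = √(35.27² + 35.552²) = √2507.92 = 50.079 km/s.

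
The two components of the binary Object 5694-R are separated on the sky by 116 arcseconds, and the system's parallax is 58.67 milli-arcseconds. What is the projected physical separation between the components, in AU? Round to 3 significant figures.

1980 AU

d = 1/p = 1/0.05867″ = 17.044 pc.
At distance d (pc), an angle of θ arcsec spans θ·d AU: s = 116 × 17.044 = 1977.1 AU.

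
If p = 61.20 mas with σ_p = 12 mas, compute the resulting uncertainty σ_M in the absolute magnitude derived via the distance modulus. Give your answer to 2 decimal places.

σ_M = 0.43 mag

M = m − 5 log₁₀ d + 5 = m + 5 log₁₀ p + 5, so ∂M/∂p = 5/(p ln 10).
σ_M = (5/ln 10) · (σ_p/p) = 2.1715 × 12/61.20 = 2.1715 × 0.19608 = 0.42579.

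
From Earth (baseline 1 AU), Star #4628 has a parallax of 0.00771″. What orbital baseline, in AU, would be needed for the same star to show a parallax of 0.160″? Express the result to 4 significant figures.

20.75 AU

Parallax scales linearly with baseline: p ∝ B, so B = p_target / p_Earth × 1 AU.
B = 0.160 / 0.00771 = 20.752 AU.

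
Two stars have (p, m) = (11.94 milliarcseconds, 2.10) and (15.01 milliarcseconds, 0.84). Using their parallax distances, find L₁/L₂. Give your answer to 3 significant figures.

d₁ = 1/p₁ = 1/0.01194″ = 83.752 pc; d₂ = 1/p₂ = 1/0.01501″ = 66.622 pc.
M₁ = m₁ − 5 log₁₀ d₁ + 5 = 2.10 − 9.6150 + 5 = -2.5150.
M₂ = 0.84 − 9.1181 + 5 = -3.2781.
L₁/L₂ = 10^(0.4(M₂ − M₁)) = 10^(0.4 × (-0.7631)) = 10^(-0.30524) = 0.49518.

L₁/L₂ = 0.495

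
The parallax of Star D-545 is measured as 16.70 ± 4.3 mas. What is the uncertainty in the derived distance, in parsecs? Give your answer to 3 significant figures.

d = 1/p, so σ_d = σ_p / p².
σ_d = 0.00430 / (0.01670)² = 0.00430 / 0.00027889 = 15.418 pc.

15.4 pc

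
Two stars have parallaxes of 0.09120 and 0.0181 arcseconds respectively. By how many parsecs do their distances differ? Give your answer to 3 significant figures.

44.3 pc

d_A = 1/0.09120″ = 10.965 pc; d_B = 1/0.01810″ = 55.249 pc.
|d_B − d_A| = |55.249 − 10.965| = 44.284 pc.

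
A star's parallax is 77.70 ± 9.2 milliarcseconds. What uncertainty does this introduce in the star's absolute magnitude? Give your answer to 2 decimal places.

σ_M = 0.26 mag

M = m − 5 log₁₀ d + 5 = m + 5 log₁₀ p + 5, so ∂M/∂p = 5/(p ln 10).
σ_M = (5/ln 10) · (σ_p/p) = 2.1715 × 9.2/77.70 = 2.1715 × 0.1184 = 0.25711.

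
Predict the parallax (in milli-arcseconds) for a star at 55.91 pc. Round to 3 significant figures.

17.9 mas

p = 1/d = 1/55.91 = 0.017886 arcsec.
= 0.017886 × 1000 = 17.886 mas.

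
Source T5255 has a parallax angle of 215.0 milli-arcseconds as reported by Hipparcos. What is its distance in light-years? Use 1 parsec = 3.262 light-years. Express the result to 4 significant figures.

p = 215.0 milli-arcseconds = 0.2150 arcsec.
d = 1/p = 1/0.2150 = 4.6512 pc.
In light-years: 4.6512 × 3.262 = 15.172 ly.

15.17 light years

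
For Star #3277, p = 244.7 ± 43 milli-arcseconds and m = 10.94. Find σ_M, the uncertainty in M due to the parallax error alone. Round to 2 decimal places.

M = m − 5 log₁₀ d + 5 = m + 5 log₁₀ p + 5, so ∂M/∂p = 5/(p ln 10).
σ_M = (5/ln 10) · (σ_p/p) = 2.1715 × 43/244.7 = 2.1715 × 0.17573 = 0.3816.

σ_M = 0.38 mag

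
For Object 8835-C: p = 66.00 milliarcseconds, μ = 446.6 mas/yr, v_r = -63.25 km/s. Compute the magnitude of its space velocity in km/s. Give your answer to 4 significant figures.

70.92 km/s

d = 1/p = 1/0.06600″ = 15.152 pc.
μ = 446.6 mas/yr = 0.4466 ″/yr.
v_t = 4.740 μ d = 4.740 × 0.4466 × 15.152 = 32.075 km/s.
v = √(v_r² + v_t²) = √((-63.25)² + 32.075²) = √5029.37 = 70.918 km/s.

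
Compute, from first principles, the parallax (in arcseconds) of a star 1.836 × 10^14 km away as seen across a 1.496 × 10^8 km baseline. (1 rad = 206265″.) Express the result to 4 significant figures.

0.1681 arcsec

θ ≈ B/d = (1.496 × 10^8) / (1.836 × 10^14) = 8.1481 × 10^-7 rad.
In arcseconds: 8.1481 × 10^-7 × 206265 = 0.16807″.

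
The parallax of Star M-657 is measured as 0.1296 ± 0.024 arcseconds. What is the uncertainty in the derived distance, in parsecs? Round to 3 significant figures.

1.43 pc

d = 1/p, so σ_d = σ_p / p².
σ_d = 0.0240 / (0.1296)² = 0.0240 / 0.016796 = 1.4289 pc.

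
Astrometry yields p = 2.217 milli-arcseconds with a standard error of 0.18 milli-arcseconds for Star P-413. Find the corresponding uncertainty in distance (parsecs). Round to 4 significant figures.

36.62 pc

d = 1/p, so σ_d = σ_p / p².
σ_d = 0.000180 / (0.002217)² = 0.000180 / 0.0000049151 = 36.622 pc.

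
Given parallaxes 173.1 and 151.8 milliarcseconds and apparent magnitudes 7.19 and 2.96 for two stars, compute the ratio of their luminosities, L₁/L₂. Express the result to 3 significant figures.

d₁ = 1/p₁ = 1/0.1731″ = 5.777 pc; d₂ = 1/p₂ = 1/0.1518″ = 6.5876 pc.
M₁ = m₁ − 5 log₁₀ d₁ + 5 = 7.19 − 3.8085 + 5 = 8.3815.
M₂ = 2.96 − 4.0936 + 5 = 3.8664.
L₁/L₂ = 10^(0.4(M₂ − M₁)) = 10^(0.4 × (-4.5151)) = 10^(-1.80604) = 0.01563.

L₁/L₂ = 0.0156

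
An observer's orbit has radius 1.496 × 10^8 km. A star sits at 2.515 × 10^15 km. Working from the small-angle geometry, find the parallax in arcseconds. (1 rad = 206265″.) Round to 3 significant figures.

θ ≈ B/d = (1.496 × 10^8) / (2.515 × 10^15) = 5.9483 × 10^-8 rad.
In arcseconds: 5.9483 × 10^-8 × 206265 = 0.012269″.

0.0123 arcsec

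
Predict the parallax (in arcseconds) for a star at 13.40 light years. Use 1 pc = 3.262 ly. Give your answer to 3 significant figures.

0.243 arcsec

d = 13.40 ly ÷ 3.262 = 4.1079 pc.
p = 1/d = 1/4.1079 = 0.24343 arcsec.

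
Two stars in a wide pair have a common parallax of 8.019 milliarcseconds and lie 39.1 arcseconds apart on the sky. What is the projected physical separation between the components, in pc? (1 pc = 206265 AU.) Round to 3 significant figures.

d = 1/p = 1/0.008019″ = 124.7 pc.
At distance d (pc), an angle of θ arcsec spans θ·d AU: s = 39.1 × 124.7 = 4875.8 AU.
= 4875.8 / 206265 = 0.023639 pc.

0.0236 pc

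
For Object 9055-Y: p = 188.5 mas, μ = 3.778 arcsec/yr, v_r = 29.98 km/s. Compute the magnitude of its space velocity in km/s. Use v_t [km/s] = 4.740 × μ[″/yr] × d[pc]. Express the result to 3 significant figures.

d = 1/p = 1/0.1885″ = 5.305 pc.
v_t = 4.740 μ d = 4.740 × 3.778 × 5.305 = 95 km/s.
v = √(v_r² + v_t²) = √(29.98² + 95²) = √9923.8 = 99.618 km/s.

99.6 km/s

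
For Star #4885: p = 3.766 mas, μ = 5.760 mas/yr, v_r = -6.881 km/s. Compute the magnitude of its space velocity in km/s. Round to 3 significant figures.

10.0 km/s

d = 1/p = 1/0.003766″ = 265.53 pc.
μ = 5.760 mas/yr = 0.005760 ″/yr.
v_t = 4.740 μ d = 4.740 × 0.005760 × 265.53 = 7.2496 km/s.
v = √(v_r² + v_t²) = √((-6.881)² + 7.2496²) = √99.9049 = 9.9952 km/s.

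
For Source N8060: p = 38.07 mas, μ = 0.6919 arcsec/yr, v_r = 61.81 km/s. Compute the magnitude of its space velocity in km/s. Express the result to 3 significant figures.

106 km/s

d = 1/p = 1/0.03807″ = 26.267 pc.
v_t = 4.740 μ d = 4.740 × 0.6919 × 26.267 = 86.145 km/s.
v = √(v_r² + v_t²) = √(61.81² + 86.145²) = √11241.4 = 106.03 km/s.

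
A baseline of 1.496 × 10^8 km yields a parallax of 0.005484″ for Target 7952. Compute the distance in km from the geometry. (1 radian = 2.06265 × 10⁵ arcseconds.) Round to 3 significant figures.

θ = 0.005484″ = 0.005484/206265 = 2.6587 × 10^-8 rad.
d = B/θ = (1.496 × 10^8) / (2.6587 × 10^-8) = 5.6268 × 10^15 km.

5.63 × 10^15 km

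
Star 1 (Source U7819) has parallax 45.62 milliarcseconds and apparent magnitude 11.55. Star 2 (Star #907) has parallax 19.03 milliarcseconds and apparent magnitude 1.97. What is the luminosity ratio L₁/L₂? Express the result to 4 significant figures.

L₁/L₂ = 2.562 × 10^-5

d₁ = 1/p₁ = 1/0.04562″ = 21.92 pc; d₂ = 1/p₂ = 1/0.01903″ = 52.549 pc.
M₁ = m₁ − 5 log₁₀ d₁ + 5 = 11.55 − 6.7042 + 5 = 9.8458.
M₂ = 1.97 − 8.6028 + 5 = -1.6328.
L₁/L₂ = 10^(0.4(M₂ − M₁)) = 10^(0.4 × (-11.4786)) = 10^(-4.59144) = 0.000025619.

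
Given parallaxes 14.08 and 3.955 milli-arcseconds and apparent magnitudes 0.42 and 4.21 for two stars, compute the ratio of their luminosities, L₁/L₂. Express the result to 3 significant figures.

d₁ = 1/p₁ = 1/0.01408″ = 71.023 pc; d₂ = 1/p₂ = 1/0.003955″ = 252.84 pc.
M₁ = m₁ − 5 log₁₀ d₁ + 5 = 0.42 − 9.2570 + 5 = -3.8370.
M₂ = 4.21 − 12.0142 + 5 = -2.8042.
L₁/L₂ = 10^(0.4(M₂ − M₁)) = 10^(0.4 × 1.0328) = 10^0.41312 = 2.5889.

L₁/L₂ = 2.59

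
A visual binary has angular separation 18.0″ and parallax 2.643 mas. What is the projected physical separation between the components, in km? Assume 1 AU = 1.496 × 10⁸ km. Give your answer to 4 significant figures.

1.019 × 10^12 km

d = 1/p = 1/0.002643″ = 378.36 pc.
At distance d (pc), an angle of θ arcsec spans θ·d AU: s = 18.0 × 378.36 = 6810.5 AU.
= 6810.5 × 1.496 × 10⁸ km = 1.0189 × 10^12 km.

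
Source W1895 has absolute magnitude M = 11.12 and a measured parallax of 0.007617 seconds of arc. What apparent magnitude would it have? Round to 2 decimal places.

d = 1/p = 1/0.007617″ = 131.29 pc.
m − M = 5 log₁₀ d − 5 = 5 log₁₀(131.29) − 5 = 10.5912 − 5 = 5.5912.
m = M + (m − M) = 11.12 + 5.5912 = 16.71.

m = 16.71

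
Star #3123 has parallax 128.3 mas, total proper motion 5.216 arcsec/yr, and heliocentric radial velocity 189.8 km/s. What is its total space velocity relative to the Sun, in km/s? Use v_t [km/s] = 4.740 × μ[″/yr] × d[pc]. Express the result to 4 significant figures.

d = 1/p = 1/0.1283″ = 7.7942 pc.
v_t = 4.740 μ d = 4.740 × 5.216 × 7.7942 = 192.7 km/s.
v = √(v_r² + v_t²) = √(189.8² + 192.7²) = √73157.3 = 270.48 km/s.

270.5 km/s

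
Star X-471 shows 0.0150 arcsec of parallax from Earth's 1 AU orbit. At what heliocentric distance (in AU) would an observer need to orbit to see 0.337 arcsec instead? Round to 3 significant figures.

22.5 AU

Parallax scales linearly with baseline: p ∝ B, so B = p_target / p_Earth × 1 AU.
B = 0.337 / 0.0150 = 22.467 AU.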